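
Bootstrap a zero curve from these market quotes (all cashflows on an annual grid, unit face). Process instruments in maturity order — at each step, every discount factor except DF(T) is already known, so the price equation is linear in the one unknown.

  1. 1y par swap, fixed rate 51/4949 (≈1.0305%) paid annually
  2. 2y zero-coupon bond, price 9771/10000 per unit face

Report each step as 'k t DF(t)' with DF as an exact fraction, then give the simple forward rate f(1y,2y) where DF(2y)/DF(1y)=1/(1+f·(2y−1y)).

step 1 [1y] swap r/1=51/4949: DF=(1 − 51/4949·(0))/(1+51/4949) = 4949/5000 ≈ 0.989800
step 2 [2y] zero: DF = P = 9771/10000 ≈ 0.977100

1 1 4949/5000
2 2 9771/10000
f(1y,2y) = ((4949/5000)/(9771/10000) − 1)/(1) = 127/9771 ≈ 1.2998%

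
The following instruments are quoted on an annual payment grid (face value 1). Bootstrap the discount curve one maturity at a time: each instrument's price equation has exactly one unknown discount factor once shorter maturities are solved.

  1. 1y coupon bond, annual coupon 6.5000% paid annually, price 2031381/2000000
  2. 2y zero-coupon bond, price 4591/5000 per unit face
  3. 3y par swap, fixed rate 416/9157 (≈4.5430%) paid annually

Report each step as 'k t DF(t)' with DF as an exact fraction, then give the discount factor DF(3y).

step 1 [1y] bond c/1=13/200: DF=(2031381/2000000 − 13/200·(0))/(1+13/200) = 9537/10000 ≈ 0.953700
step 2 [2y] zero: DF = P = 4591/5000 ≈ 0.918200
step 3 [3y] swap r/1=416/9157: DF=(1 − 416/9157·(0.953700+0.918200))/(1+416/9157) = 547/625 ≈ 0.875200

1 1 9537/10000
2 2 4591/5000
3 3 547/625
DF(3y) = 547/625 ≈ 0.875200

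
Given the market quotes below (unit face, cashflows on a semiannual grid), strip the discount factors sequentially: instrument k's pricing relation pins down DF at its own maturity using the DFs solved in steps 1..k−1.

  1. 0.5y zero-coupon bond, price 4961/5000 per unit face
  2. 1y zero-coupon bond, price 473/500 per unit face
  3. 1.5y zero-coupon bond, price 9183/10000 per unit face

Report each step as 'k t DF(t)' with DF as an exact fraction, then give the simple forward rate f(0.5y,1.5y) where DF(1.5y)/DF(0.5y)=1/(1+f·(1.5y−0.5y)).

step 1 [0.5y] zero: DF = P = 4961/5000 ≈ 0.992200
step 2 [1y] zero: DF = P = 473/500 ≈ 0.946000
step 3 [1.5y] zero: DF = P = 9183/10000 ≈ 0.918300

1 1/2 4961/5000
2 1 473/500
3 3/2 9183/10000
f(0.5y,1.5y) = ((4961/5000)/(9183/10000) − 1)/(1) = 739/9183 ≈ 8.0475%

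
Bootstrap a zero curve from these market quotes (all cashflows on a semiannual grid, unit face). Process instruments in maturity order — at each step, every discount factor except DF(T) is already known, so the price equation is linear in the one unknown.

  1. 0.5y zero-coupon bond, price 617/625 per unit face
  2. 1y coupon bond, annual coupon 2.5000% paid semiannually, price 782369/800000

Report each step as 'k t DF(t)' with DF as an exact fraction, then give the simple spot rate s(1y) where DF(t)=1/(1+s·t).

1 1/2 617/625
2 1 9537/10000
s(1y) = (1/(9537/10000) − 1)/(1) = 463/9537 ≈ 4.8548%

step 1 [0.5y] zero: DF = P = 617/625 ≈ 0.987200
step 2 [1y] bond c/2=1/80: DF=(782369/800000 − 1/80·(0.987200))/(1+1/80) = 9537/10000 ≈ 0.953700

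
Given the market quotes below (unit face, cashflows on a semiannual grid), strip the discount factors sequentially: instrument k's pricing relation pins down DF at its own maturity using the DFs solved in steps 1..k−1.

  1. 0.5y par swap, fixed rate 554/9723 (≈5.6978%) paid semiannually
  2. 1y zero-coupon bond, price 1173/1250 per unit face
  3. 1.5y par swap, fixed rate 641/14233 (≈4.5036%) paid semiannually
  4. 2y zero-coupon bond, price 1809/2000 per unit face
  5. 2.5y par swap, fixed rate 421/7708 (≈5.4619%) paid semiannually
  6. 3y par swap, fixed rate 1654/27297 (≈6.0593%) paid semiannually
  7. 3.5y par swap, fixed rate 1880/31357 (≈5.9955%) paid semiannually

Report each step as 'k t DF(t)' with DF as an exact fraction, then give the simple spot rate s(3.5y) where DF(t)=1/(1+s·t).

1 1/2 9723/10000
2 1 1173/1250
3 3/2 9359/10000
4 2 1809/2000
5 5/2 8737/10000
6 3 4173/5000
7 7/2 203/250
s(3.5y) = (1/(203/250) − 1)/(7/2) = 94/1421 ≈ 6.6151%

step 1 [0.5y] swap r/2=277/9723: DF=(1 − 277/9723·(0))/(1+277/9723) = 9723/10000 ≈ 0.972300
step 2 [1y] zero: DF = P = 1173/1250 ≈ 0.938400
step 3 [1.5y] swap r/2=641/28466: DF=(1 − 641/28466·(0.972300+0.938400))/(1+641/28466) = 9359/10000 ≈ 0.935900
step 4 [2y] zero: DF = P = 1809/2000 ≈ 0.904500
step 5 [2.5y] swap r/2=421/15416: DF=(1 − 421/15416·(0.972300+0.938400+0.935900+0.904500))/(1+421/15416) = 8737/10000 ≈ 0.873700
step 6 [3y] swap r/2=827/27297: DF=(1 − 827/27297·(0.972300+0.938400+0.935900+0.904500+0.873700))/(1+827/27297) = 4173/5000 ≈ 0.834600
step 7 [3.5y] swap r/2=940/31357: DF=(1 − 940/31357·(0.972300+0.938400+0.935900+0.904500+0.873700+0.834600))/(1+940/31357) = 203/250 ≈ 0.812000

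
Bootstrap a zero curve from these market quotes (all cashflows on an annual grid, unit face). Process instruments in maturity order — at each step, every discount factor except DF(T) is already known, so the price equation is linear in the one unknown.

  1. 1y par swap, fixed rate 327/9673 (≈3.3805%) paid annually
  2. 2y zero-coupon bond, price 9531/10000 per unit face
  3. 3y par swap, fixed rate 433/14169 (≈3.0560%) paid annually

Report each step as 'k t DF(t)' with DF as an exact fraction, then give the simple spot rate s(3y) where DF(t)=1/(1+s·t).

step 1 [1y] swap r/1=327/9673: DF=(1 − 327/9673·(0))/(1+327/9673) = 9673/10000 ≈ 0.967300
step 2 [2y] zero: DF = P = 9531/10000 ≈ 0.953100
step 3 [3y] swap r/1=433/14169: DF=(1 − 433/14169·(0.967300+0.953100))/(1+433/14169) = 4567/5000 ≈ 0.913400

1 1 9673/10000
2 2 9531/10000
3 3 4567/5000
s(3y) = (1/(4567/5000) − 1)/(3) = 433/13701 ≈ 3.1604%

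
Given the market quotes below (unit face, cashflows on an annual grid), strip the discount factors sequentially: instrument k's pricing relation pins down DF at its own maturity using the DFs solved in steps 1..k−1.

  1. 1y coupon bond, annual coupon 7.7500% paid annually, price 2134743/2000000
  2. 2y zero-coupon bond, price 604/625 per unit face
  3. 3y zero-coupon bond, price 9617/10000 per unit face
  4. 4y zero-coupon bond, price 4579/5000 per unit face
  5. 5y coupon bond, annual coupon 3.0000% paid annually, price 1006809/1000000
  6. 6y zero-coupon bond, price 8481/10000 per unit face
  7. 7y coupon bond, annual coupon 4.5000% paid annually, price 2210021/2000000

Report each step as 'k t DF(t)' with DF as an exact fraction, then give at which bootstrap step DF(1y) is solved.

1 1 4953/5000
2 2 604/625
3 3 9617/10000
4 4 4579/5000
5 5 4329/5000
6 6 8481/10000
7 7 1637/2000
DF(1y) is solved at step 1

step 1 [1y] bond c/1=31/400: DF=(2134743/2000000 − 31/400·(0))/(1+31/400) = 4953/5000 ≈ 0.990600
step 2 [2y] zero: DF = P = 604/625 ≈ 0.966400
step 3 [3y] zero: DF = P = 9617/10000 ≈ 0.961700
step 4 [4y] zero: DF = P = 4579/5000 ≈ 0.915800
step 5 [5y] bond c/1=3/100: DF=(1006809/1000000 − 3/100·(0.990600+0.966400+0.961700+0.915800))/(1+3/100) = 4329/5000 ≈ 0.865800
step 6 [6y] zero: DF = P = 8481/10000 ≈ 0.848100
step 7 [7y] bond c/1=9/200: DF=(2210021/2000000 − 9/200·(0.990600+0.966400+0.961700+0.915800+0.865800+0.848100))/(1+9/200) = 1637/2000 ≈ 0.818500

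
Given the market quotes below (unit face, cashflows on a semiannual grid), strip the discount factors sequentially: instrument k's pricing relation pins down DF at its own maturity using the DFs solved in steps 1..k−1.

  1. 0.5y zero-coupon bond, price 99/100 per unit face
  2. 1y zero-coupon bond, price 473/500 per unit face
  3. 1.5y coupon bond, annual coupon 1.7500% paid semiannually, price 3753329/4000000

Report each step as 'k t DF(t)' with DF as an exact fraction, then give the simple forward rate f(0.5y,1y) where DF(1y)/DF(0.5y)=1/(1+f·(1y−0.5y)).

1 1/2 99/100
2 1 473/500
3 3/2 4567/5000
f(0.5y,1y) = ((99/100)/(473/500) − 1)/(1/2) = 4/43 ≈ 9.3023%

step 1 [0.5y] zero: DF = P = 99/100 ≈ 0.990000
step 2 [1y] zero: DF = P = 473/500 ≈ 0.946000
step 3 [1.5y] bond c/2=7/800: DF=(3753329/4000000 − 7/800·(0.990000+0.946000))/(1+7/800) = 4567/5000 ≈ 0.913400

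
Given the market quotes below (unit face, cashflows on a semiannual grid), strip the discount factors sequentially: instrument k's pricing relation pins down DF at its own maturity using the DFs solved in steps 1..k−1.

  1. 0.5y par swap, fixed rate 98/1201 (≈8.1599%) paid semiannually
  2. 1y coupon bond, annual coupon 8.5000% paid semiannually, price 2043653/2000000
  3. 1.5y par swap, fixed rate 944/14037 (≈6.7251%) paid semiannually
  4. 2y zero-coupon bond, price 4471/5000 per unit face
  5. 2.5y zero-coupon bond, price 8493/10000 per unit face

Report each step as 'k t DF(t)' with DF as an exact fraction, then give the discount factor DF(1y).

step 1 [0.5y] swap r/2=49/1201: DF=(1 − 49/1201·(0))/(1+49/1201) = 1201/1250 ≈ 0.960800
step 2 [1y] bond c/2=17/400: DF=(2043653/2000000 − 17/400·(0.960800))/(1+17/400) = 941/1000 ≈ 0.941000
step 3 [1.5y] swap r/2=472/14037: DF=(1 − 472/14037·(0.960800+0.941000))/(1+472/14037) = 566/625 ≈ 0.905600
step 4 [2y] zero: DF = P = 4471/5000 ≈ 0.894200
step 5 [2.5y] zero: DF = P = 8493/10000 ≈ 0.849300

1 1/2 1201/1250
2 1 941/1000
3 3/2 566/625
4 2 4471/5000
5 5/2 8493/10000
DF(1y) = 941/1000 ≈ 0.941000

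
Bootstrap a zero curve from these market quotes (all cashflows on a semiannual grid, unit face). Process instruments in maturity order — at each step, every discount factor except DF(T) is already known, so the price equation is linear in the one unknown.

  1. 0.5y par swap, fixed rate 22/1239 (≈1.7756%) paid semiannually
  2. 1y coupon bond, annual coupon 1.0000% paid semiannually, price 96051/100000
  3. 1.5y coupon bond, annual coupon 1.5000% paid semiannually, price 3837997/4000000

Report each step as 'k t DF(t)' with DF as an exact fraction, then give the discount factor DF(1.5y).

1 1/2 1239/1250
2 1 2377/2500
3 3/2 9379/10000
DF(1.5y) = 9379/10000 ≈ 0.937900

step 1 [0.5y] swap r/2=11/1239: DF=(1 − 11/1239·(0))/(1+11/1239) = 1239/1250 ≈ 0.991200
step 2 [1y] bond c/2=1/200: DF=(96051/100000 − 1/200·(0.991200))/(1+1/200) = 2377/2500 ≈ 0.950800
step 3 [1.5y] bond c/2=3/400: DF=(3837997/4000000 − 3/400·(0.991200+0.950800))/(1+3/400) = 9379/10000 ≈ 0.937900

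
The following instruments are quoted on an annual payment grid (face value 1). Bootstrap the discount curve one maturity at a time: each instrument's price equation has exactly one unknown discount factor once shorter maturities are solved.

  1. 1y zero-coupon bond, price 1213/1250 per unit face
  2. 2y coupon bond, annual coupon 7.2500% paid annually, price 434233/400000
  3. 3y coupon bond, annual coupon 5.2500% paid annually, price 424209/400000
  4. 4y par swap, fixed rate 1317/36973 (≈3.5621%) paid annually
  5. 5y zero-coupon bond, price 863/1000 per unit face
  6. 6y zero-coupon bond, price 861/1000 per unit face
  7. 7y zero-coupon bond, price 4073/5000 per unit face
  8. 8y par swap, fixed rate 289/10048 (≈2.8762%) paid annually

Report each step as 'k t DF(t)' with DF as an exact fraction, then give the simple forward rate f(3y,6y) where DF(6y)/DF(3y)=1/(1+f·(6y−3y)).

1 1 1213/1250
2 2 4733/5000
3 3 114/125
4 4 8683/10000
5 5 863/1000
6 6 861/1000
7 7 4073/5000
8 8 7977/10000
f(3y,6y) = ((114/125)/(861/1000) − 1)/(3) = 17/861 ≈ 1.9744%

step 1 [1y] zero: DF = P = 1213/1250 ≈ 0.970400
step 2 [2y] bond c/1=29/400: DF=(434233/400000 − 29/400·(0.970400))/(1+29/400) = 4733/5000 ≈ 0.946600
step 3 [3y] bond c/1=21/400: DF=(424209/400000 − 21/400·(0.970400+0.946600))/(1+21/400) = 114/125 ≈ 0.912000
step 4 [4y] swap r/1=1317/36973: DF=(1 − 1317/36973·(0.970400+0.946600+0.912000))/(1+1317/36973) = 8683/10000 ≈ 0.868300
step 5 [5y] zero: DF = P = 863/1000 ≈ 0.863000
step 6 [6y] zero: DF = P = 861/1000 ≈ 0.861000
step 7 [7y] zero: DF = P = 4073/5000 ≈ 0.814600
step 8 [8y] swap r/1=289/10048: DF=(1 − 289/10048·(0.970400+0.946600+0.912000+0.868300+0.863000+0.861000+0.814600))/(1+289/10048) = 7977/10000 ≈ 0.797700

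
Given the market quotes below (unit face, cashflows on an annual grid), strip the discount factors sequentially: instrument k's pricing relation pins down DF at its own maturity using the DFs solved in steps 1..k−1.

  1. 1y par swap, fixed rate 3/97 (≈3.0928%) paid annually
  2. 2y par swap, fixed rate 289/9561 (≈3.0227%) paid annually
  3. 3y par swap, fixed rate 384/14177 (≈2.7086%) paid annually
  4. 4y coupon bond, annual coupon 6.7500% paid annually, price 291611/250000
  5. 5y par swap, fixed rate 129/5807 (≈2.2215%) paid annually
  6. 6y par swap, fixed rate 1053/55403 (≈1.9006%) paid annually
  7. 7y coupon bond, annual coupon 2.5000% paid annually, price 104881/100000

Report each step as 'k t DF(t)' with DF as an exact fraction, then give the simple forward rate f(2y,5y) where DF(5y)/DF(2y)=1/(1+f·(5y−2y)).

step 1 [1y] swap r/1=3/97: DF=(1 − 3/97·(0))/(1+3/97) = 97/100 ≈ 0.970000
step 2 [2y] swap r/1=289/9561: DF=(1 − 289/9561·(0.970000))/(1+289/9561) = 4711/5000 ≈ 0.942200
step 3 [3y] swap r/1=384/14177: DF=(1 − 384/14177·(0.970000+0.942200))/(1+384/14177) = 577/625 ≈ 0.923200
step 4 [4y] bond c/1=27/400: DF=(291611/250000 − 27/400·(0.970000+0.942200+0.923200))/(1+27/400) = 4567/5000 ≈ 0.913400
step 5 [5y] swap r/1=129/5807: DF=(1 − 129/5807·(0.970000+0.942200+0.923200+0.913400))/(1+129/5807) = 1121/1250 ≈ 0.896800
step 6 [6y] swap r/1=1053/55403: DF=(1 − 1053/55403·(0.970000+0.942200+0.923200+0.913400+0.896800))/(1+1053/55403) = 8947/10000 ≈ 0.894700
step 7 [7y] bond c/1=1/40: DF=(104881/100000 − 1/40·(0.970000+0.942200+0.923200+0.913400+0.896800+0.894700))/(1+1/40) = 8881/10000 ≈ 0.888100

1 1 97/100
2 2 4711/5000
3 3 577/625
4 4 4567/5000
5 5 1121/1250
6 6 8947/10000
7 7 8881/10000
f(2y,5y) = ((4711/5000)/(1121/1250) − 1)/(3) = 227/13452 ≈ 1.6875%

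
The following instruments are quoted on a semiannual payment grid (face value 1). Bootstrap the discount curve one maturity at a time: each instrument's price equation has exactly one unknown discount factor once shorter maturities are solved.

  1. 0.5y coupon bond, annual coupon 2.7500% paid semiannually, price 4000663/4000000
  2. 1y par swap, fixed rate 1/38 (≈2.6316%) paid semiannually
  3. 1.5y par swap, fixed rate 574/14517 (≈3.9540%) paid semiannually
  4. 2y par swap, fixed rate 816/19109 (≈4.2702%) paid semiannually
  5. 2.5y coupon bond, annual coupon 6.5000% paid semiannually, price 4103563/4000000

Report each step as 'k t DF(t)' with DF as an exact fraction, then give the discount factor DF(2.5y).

step 1 [0.5y] bond c/2=11/800: DF=(4000663/4000000 − 11/800·(0))/(1+11/800) = 4933/5000 ≈ 0.986600
step 2 [1y] swap r/2=1/76: DF=(1 − 1/76·(0.986600))/(1+1/76) = 4871/5000 ≈ 0.974200
step 3 [1.5y] swap r/2=287/14517: DF=(1 − 287/14517·(0.986600+0.974200))/(1+287/14517) = 4713/5000 ≈ 0.942600
step 4 [2y] swap r/2=408/19109: DF=(1 − 408/19109·(0.986600+0.974200+0.942600))/(1+408/19109) = 574/625 ≈ 0.918400
step 5 [2.5y] bond c/2=13/400: DF=(4103563/4000000 − 13/400·(0.986600+0.974200+0.942600+0.918400))/(1+13/400) = 8733/10000 ≈ 0.873300

1 1/2 4933/5000
2 1 4871/5000
3 3/2 4713/5000
4 2 574/625
5 5/2 8733/10000
DF(2.5y) = 8733/10000 ≈ 0.873300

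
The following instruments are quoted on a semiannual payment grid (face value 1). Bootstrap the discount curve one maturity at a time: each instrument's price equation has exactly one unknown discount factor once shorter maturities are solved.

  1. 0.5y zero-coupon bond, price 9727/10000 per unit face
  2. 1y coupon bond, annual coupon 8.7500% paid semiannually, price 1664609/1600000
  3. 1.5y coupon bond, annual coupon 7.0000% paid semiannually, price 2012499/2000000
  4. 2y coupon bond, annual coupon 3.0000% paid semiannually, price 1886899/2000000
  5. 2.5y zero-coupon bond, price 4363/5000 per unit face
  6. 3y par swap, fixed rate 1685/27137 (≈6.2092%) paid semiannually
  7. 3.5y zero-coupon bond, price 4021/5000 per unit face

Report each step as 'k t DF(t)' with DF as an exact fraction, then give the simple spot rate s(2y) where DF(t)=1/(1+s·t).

1 1/2 9727/10000
2 1 239/250
3 3/2 907/1000
4 2 2219/2500
5 5/2 4363/5000
6 3 1663/2000
7 7/2 4021/5000
s(2y) = (1/(2219/2500) − 1)/(2) = 281/4438 ≈ 6.3317%

step 1 [0.5y] zero: DF = P = 9727/10000 ≈ 0.972700
step 2 [1y] bond c/2=7/160: DF=(1664609/1600000 − 7/160·(0.972700))/(1+7/160) = 239/250 ≈ 0.956000
step 3 [1.5y] bond c/2=7/200: DF=(2012499/2000000 − 7/200·(0.972700+0.956000))/(1+7/200) = 907/1000 ≈ 0.907000
step 4 [2y] bond c/2=3/200: DF=(1886899/2000000 − 3/200·(0.972700+0.956000+0.907000))/(1+3/200) = 2219/2500 ≈ 0.887600
step 5 [2.5y] zero: DF = P = 4363/5000 ≈ 0.872600
step 6 [3y] swap r/2=1685/54274: DF=(1 − 1685/54274·(0.972700+0.956000+0.907000+0.887600+0.872600))/(1+1685/54274) = 1663/2000 ≈ 0.831500
step 7 [3.5y] zero: DF = P = 4021/5000 ≈ 0.804200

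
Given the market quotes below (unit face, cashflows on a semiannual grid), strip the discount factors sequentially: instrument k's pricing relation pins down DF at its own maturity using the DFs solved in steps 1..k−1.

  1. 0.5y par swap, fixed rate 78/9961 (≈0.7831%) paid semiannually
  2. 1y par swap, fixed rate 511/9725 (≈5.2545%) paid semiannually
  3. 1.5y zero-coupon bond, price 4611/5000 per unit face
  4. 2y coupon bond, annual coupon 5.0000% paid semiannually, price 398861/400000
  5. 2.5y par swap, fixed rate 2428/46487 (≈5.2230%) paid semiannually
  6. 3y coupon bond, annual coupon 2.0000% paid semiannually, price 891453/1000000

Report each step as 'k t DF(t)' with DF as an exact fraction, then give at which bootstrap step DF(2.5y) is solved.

1 1/2 9961/10000
2 1 9489/10000
3 3/2 4611/5000
4 2 9029/10000
5 5/2 4393/5000
6 3 4183/5000
DF(2.5y) is solved at step 5

step 1 [0.5y] swap r/2=39/9961: DF=(1 − 39/9961·(0))/(1+39/9961) = 9961/10000 ≈ 0.996100
step 2 [1y] swap r/2=511/19450: DF=(1 − 511/19450·(0.996100))/(1+511/19450) = 9489/10000 ≈ 0.948900
step 3 [1.5y] zero: DF = P = 4611/5000 ≈ 0.922200
step 4 [2y] bond c/2=1/40: DF=(398861/400000 − 1/40·(0.996100+0.948900+0.922200))/(1+1/40) = 9029/10000 ≈ 0.902900
step 5 [2.5y] swap r/2=1214/46487: DF=(1 − 1214/46487·(0.996100+0.948900+0.922200+0.902900))/(1+1214/46487) = 4393/5000 ≈ 0.878600
step 6 [3y] bond c/2=1/100: DF=(891453/1000000 − 1/100·(0.996100+0.948900+0.922200+0.902900+0.878600))/(1+1/100) = 4183/5000 ≈ 0.836600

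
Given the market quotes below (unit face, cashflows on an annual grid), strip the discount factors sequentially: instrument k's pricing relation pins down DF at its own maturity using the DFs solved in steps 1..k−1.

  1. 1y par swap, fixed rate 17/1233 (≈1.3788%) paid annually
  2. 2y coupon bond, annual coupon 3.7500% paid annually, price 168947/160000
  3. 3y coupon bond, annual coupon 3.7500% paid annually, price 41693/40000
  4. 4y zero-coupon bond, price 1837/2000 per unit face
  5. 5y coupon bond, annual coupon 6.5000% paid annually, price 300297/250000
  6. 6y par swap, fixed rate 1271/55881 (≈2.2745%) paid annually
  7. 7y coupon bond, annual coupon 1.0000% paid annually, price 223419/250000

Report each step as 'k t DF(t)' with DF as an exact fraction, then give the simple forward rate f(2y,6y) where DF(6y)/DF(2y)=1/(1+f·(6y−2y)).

1 1 1233/1250
2 2 9821/10000
3 3 1867/2000
4 4 1837/2000
5 5 8947/10000
6 6 8729/10000
7 7 1659/2000
f(2y,6y) = ((9821/10000)/(8729/10000) − 1)/(4) = 39/1247 ≈ 3.1275%

step 1 [1y] swap r/1=17/1233: DF=(1 − 17/1233·(0))/(1+17/1233) = 1233/1250 ≈ 0.986400
step 2 [2y] bond c/1=3/80: DF=(168947/160000 − 3/80·(0.986400))/(1+3/80) = 9821/10000 ≈ 0.982100
step 3 [3y] bond c/1=3/80: DF=(41693/40000 − 3/80·(0.986400+0.982100))/(1+3/80) = 1867/2000 ≈ 0.933500
step 4 [4y] zero: DF = P = 1837/2000 ≈ 0.918500
step 5 [5y] bond c/1=13/200: DF=(300297/250000 − 13/200·(0.986400+0.982100+0.933500+0.918500))/(1+13/200) = 8947/10000 ≈ 0.894700
step 6 [6y] swap r/1=1271/55881: DF=(1 − 1271/55881·(0.986400+0.982100+0.933500+0.918500+0.894700))/(1+1271/55881) = 8729/10000 ≈ 0.872900
step 7 [7y] bond c/1=1/100: DF=(223419/250000 − 1/100·(0.986400+0.982100+0.933500+0.918500+0.894700+0.872900))/(1+1/100) = 1659/2000 ≈ 0.829500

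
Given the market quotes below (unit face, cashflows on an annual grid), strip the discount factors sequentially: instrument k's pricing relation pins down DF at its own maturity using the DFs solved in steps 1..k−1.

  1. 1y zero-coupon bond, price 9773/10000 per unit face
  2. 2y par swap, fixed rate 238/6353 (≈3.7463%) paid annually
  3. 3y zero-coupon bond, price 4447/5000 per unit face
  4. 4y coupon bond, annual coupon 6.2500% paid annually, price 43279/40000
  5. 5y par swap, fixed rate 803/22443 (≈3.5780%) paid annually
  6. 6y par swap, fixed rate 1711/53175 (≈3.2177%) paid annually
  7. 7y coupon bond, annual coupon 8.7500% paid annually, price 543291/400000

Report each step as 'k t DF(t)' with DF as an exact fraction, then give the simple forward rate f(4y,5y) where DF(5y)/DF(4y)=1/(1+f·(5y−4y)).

step 1 [1y] zero: DF = P = 9773/10000 ≈ 0.977300
step 2 [2y] swap r/1=238/6353: DF=(1 − 238/6353·(0.977300))/(1+238/6353) = 4643/5000 ≈ 0.928600
step 3 [3y] zero: DF = P = 4447/5000 ≈ 0.889400
step 4 [4y] bond c/1=1/16: DF=(43279/40000 − 1/16·(0.977300+0.928600+0.889400))/(1+1/16) = 8539/10000 ≈ 0.853900
step 5 [5y] swap r/1=803/22443: DF=(1 − 803/22443·(0.977300+0.928600+0.889400+0.853900))/(1+803/22443) = 4197/5000 ≈ 0.839400
step 6 [6y] swap r/1=1711/53175: DF=(1 − 1711/53175·(0.977300+0.928600+0.889400+0.853900+0.839400))/(1+1711/53175) = 8289/10000 ≈ 0.828900
step 7 [7y] bond c/1=7/80: DF=(543291/400000 − 7/80·(0.977300+0.928600+0.889400+0.853900+0.839400+0.828900))/(1+7/80) = 8211/10000 ≈ 0.821100

1 1 9773/10000
2 2 4643/5000
3 3 4447/5000
4 4 8539/10000
5 5 4197/5000
6 6 8289/10000
7 7 8211/10000
f(4y,5y) = ((8539/10000)/(4197/5000) − 1)/(1) = 145/8394 ≈ 1.7274%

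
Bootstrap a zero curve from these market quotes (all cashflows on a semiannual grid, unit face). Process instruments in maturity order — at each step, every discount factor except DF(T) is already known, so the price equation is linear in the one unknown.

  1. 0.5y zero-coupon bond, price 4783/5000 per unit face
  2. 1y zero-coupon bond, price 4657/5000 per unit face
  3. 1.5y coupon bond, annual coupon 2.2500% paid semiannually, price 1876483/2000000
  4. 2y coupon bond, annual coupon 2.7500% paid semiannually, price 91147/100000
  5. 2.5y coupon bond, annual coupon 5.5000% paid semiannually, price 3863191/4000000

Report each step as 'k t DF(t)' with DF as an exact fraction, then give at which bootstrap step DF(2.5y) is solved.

1 1/2 4783/5000
2 1 4657/5000
3 3/2 2267/2500
4 2 2153/2500
5 5/2 8421/10000
DF(2.5y) is solved at step 5

step 1 [0.5y] zero: DF = P = 4783/5000 ≈ 0.956600
step 2 [1y] zero: DF = P = 4657/5000 ≈ 0.931400
step 3 [1.5y] bond c/2=9/800: DF=(1876483/2000000 − 9/800·(0.956600+0.931400))/(1+9/800) = 2267/2500 ≈ 0.906800
step 4 [2y] bond c/2=11/800: DF=(91147/100000 − 11/800·(0.956600+0.931400+0.906800))/(1+11/800) = 2153/2500 ≈ 0.861200
step 5 [2.5y] bond c/2=11/400: DF=(3863191/4000000 − 11/400·(0.956600+0.931400+0.906800+0.861200))/(1+11/400) = 8421/10000 ≈ 0.842100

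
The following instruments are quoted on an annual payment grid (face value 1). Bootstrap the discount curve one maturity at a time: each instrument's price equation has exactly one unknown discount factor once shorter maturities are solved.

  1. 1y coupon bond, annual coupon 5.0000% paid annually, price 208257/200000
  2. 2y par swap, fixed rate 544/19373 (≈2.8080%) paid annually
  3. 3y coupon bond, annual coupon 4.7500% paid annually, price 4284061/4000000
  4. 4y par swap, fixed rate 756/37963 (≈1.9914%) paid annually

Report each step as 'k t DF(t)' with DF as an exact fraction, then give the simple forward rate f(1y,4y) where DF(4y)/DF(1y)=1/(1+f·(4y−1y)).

1 1 9917/10000
2 2 591/625
3 3 4673/5000
4 4 2311/2500
f(1y,4y) = ((9917/10000)/(2311/2500) − 1)/(3) = 673/27732 ≈ 2.4268%

step 1 [1y] bond c/1=1/20: DF=(208257/200000 − 1/20·(0))/(1+1/20) = 9917/10000 ≈ 0.991700
step 2 [2y] swap r/1=544/19373: DF=(1 − 544/19373·(0.991700))/(1+544/19373) = 591/625 ≈ 0.945600
step 3 [3y] bond c/1=19/400: DF=(4284061/4000000 − 19/400·(0.991700+0.945600))/(1+19/400) = 4673/5000 ≈ 0.934600
step 4 [4y] swap r/1=756/37963: DF=(1 − 756/37963·(0.991700+0.945600+0.934600))/(1+756/37963) = 2311/2500 ≈ 0.924400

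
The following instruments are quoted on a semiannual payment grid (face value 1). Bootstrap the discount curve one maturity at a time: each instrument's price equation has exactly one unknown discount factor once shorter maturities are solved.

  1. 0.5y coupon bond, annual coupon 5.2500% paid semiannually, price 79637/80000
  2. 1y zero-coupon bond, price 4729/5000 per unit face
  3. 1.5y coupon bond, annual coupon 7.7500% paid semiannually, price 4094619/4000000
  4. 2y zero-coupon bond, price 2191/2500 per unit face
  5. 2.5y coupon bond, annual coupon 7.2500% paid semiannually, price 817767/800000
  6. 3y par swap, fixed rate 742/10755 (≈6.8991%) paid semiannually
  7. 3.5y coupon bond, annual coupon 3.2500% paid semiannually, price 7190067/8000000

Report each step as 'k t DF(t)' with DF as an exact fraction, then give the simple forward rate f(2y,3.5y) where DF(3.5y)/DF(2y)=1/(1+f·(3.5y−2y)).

1 1/2 97/100
2 1 4729/5000
3 3/2 457/500
4 2 2191/2500
5 5/2 1071/1250
6 3 1629/2000
7 7/2 499/625
f(2y,3.5y) = ((2191/2500)/(499/625) − 1)/(3/2) = 65/998 ≈ 6.5130%

step 1 [0.5y] bond c/2=21/800: DF=(79637/80000 − 21/800·(0))/(1+21/800) = 97/100 ≈ 0.970000
step 2 [1y] zero: DF = P = 4729/5000 ≈ 0.945800
step 3 [1.5y] bond c/2=31/800: DF=(4094619/4000000 − 31/800·(0.970000+0.945800))/(1+31/800) = 457/500 ≈ 0.914000
step 4 [2y] zero: DF = P = 2191/2500 ≈ 0.876400
step 5 [2.5y] bond c/2=29/800: DF=(817767/800000 − 29/800·(0.970000+0.945800+0.914000+0.876400))/(1+29/800) = 1071/1250 ≈ 0.856800
step 6 [3y] swap r/2=371/10755: DF=(1 − 371/10755·(0.970000+0.945800+0.914000+0.876400+0.856800))/(1+371/10755) = 1629/2000 ≈ 0.814500
step 7 [3.5y] bond c/2=13/800: DF=(7190067/8000000 − 13/800·(0.970000+0.945800+0.914000+0.876400+0.856800+0.814500))/(1+13/800) = 499/625 ≈ 0.798400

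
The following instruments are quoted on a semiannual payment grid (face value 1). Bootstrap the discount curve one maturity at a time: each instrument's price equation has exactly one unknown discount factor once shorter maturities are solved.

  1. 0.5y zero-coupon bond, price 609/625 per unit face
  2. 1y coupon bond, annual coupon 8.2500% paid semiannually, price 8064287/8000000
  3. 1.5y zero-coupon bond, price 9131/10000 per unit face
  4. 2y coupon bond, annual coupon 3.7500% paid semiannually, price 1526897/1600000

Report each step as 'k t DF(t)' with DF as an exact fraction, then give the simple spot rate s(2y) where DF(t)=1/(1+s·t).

1 1/2 609/625
2 1 1859/2000
3 3/2 9131/10000
4 2 8849/10000
s(2y) = (1/(8849/10000) − 1)/(2) = 1151/17698 ≈ 6.5036%

step 1 [0.5y] zero: DF = P = 609/625 ≈ 0.974400
step 2 [1y] bond c/2=33/800: DF=(8064287/8000000 − 33/800·(0.974400))/(1+33/800) = 1859/2000 ≈ 0.929500
step 3 [1.5y] zero: DF = P = 9131/10000 ≈ 0.913100
step 4 [2y] bond c/2=3/160: DF=(1526897/1600000 − 3/160·(0.974400+0.929500+0.913100))/(1+3/160) = 8849/10000 ≈ 0.884900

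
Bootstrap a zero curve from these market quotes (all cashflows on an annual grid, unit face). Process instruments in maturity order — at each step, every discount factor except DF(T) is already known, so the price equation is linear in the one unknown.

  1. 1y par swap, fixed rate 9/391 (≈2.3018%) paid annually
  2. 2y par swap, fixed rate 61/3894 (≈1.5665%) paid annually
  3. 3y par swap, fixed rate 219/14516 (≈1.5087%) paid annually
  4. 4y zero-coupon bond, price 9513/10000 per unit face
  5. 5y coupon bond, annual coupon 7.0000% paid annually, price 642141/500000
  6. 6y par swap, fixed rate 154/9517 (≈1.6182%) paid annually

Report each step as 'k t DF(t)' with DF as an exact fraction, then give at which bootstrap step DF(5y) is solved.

step 1 [1y] swap r/1=9/391: DF=(1 − 9/391·(0))/(1+9/391) = 391/400 ≈ 0.977500
step 2 [2y] swap r/1=61/3894: DF=(1 − 61/3894·(0.977500))/(1+61/3894) = 1939/2000 ≈ 0.969500
step 3 [3y] swap r/1=219/14516: DF=(1 − 219/14516·(0.977500+0.969500))/(1+219/14516) = 4781/5000 ≈ 0.956200
step 4 [4y] zero: DF = P = 9513/10000 ≈ 0.951300
step 5 [5y] bond c/1=7/100: DF=(642141/500000 − 7/100·(0.977500+0.969500+0.956200+0.951300))/(1+7/100) = 9481/10000 ≈ 0.948100
step 6 [6y] swap r/1=154/9517: DF=(1 − 154/9517·(0.977500+0.969500+0.956200+0.951300+0.948100))/(1+154/9517) = 2269/2500 ≈ 0.907600

1 1 391/400
2 2 1939/2000
3 3 4781/5000
4 4 9513/10000
5 5 9481/10000
6 6 2269/2500
DF(5y) is solved at step 5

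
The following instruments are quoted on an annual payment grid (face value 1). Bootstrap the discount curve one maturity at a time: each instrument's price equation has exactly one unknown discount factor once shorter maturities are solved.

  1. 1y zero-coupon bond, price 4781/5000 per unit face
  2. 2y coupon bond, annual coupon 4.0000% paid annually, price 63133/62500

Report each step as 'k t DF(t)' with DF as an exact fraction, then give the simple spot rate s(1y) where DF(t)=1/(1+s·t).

step 1 [1y] zero: DF = P = 4781/5000 ≈ 0.956200
step 2 [2y] bond c/1=1/25: DF=(63133/62500 − 1/25·(0.956200))/(1+1/25) = 1869/2000 ≈ 0.934500

1 1 4781/5000
2 2 1869/2000
s(1y) = (1/(4781/5000) − 1)/(1) = 219/4781 ≈ 4.5806%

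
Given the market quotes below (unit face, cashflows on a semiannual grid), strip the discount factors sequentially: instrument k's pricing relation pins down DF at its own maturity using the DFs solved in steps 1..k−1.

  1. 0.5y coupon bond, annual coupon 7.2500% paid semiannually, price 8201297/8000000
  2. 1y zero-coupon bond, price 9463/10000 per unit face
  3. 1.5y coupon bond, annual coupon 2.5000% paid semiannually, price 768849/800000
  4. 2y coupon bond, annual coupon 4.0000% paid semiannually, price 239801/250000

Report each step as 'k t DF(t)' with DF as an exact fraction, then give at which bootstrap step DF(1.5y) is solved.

1 1/2 9893/10000
2 1 9463/10000
3 3/2 9253/10000
4 2 8843/10000
DF(1.5y) is solved at step 3

step 1 [0.5y] bond c/2=29/800: DF=(8201297/8000000 − 29/800·(0))/(1+29/800) = 9893/10000 ≈ 0.989300
step 2 [1y] zero: DF = P = 9463/10000 ≈ 0.946300
step 3 [1.5y] bond c/2=1/80: DF=(768849/800000 − 1/80·(0.989300+0.946300))/(1+1/80) = 9253/10000 ≈ 0.925300
step 4 [2y] bond c/2=1/50: DF=(239801/250000 − 1/50·(0.989300+0.946300+0.925300))/(1+1/50) = 8843/10000 ≈ 0.884300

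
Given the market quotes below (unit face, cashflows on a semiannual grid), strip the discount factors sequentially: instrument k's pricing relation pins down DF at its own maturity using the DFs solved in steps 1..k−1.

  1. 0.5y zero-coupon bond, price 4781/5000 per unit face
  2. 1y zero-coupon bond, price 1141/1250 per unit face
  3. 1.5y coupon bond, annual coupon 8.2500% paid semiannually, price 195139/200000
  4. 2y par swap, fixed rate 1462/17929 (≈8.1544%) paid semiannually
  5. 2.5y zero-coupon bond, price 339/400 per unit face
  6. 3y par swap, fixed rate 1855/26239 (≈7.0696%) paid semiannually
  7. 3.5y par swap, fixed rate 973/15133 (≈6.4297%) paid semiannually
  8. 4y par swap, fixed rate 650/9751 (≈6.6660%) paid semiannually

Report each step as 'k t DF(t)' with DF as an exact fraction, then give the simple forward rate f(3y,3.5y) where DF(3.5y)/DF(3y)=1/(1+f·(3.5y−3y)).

1 1/2 4781/5000
2 1 1141/1250
3 3/2 863/1000
4 2 4269/5000
5 5/2 339/400
6 3 1629/2000
7 7/2 4027/5000
8 4 309/400
f(3y,3.5y) = ((1629/2000)/(4027/5000) − 1)/(1/2) = 91/4027 ≈ 2.2597%

step 1 [0.5y] zero: DF = P = 4781/5000 ≈ 0.956200
step 2 [1y] zero: DF = P = 1141/1250 ≈ 0.912800
step 3 [1.5y] bond c/2=33/800: DF=(195139/200000 − 33/800·(0.956200+0.912800))/(1+33/800) = 863/1000 ≈ 0.863000
step 4 [2y] swap r/2=731/17929: DF=(1 − 731/17929·(0.956200+0.912800+0.863000))/(1+731/17929) = 4269/5000 ≈ 0.853800
step 5 [2.5y] zero: DF = P = 339/400 ≈ 0.847500
step 6 [3y] swap r/2=1855/52478: DF=(1 − 1855/52478·(0.956200+0.912800+0.863000+0.853800+0.847500))/(1+1855/52478) = 1629/2000 ≈ 0.814500
step 7 [3.5y] swap r/2=973/30266: DF=(1 − 973/30266·(0.956200+0.912800+0.863000+0.853800+0.847500+0.814500))/(1+973/30266) = 4027/5000 ≈ 0.805400
step 8 [4y] swap r/2=325/9751: DF=(1 − 325/9751·(0.956200+0.912800+0.863000+0.853800+0.847500+0.814500+0.805400))/(1+325/9751) = 309/400 ≈ 0.772500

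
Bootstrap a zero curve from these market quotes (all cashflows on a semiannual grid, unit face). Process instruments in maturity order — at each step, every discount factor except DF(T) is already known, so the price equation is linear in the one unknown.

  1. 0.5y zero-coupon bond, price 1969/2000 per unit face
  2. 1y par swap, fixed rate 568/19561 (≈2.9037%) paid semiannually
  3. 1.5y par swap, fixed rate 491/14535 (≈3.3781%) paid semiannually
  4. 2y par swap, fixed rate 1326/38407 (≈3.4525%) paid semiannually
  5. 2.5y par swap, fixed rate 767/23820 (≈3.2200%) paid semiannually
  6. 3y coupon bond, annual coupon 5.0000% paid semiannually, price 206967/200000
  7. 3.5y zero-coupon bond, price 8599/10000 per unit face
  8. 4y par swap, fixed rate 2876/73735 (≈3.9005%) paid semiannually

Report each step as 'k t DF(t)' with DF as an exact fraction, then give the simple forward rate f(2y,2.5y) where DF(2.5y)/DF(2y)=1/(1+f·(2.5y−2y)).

1 1/2 1969/2000
2 1 2429/2500
3 3/2 9509/10000
4 2 9337/10000
5 5/2 9233/10000
6 3 4467/5000
7 7/2 8599/10000
8 4 4281/5000
f(2y,2.5y) = ((9337/10000)/(9233/10000) − 1)/(1/2) = 208/9233 ≈ 2.2528%

step 1 [0.5y] zero: DF = P = 1969/2000 ≈ 0.984500
step 2 [1y] swap r/2=284/19561: DF=(1 − 284/19561·(0.984500))/(1+284/19561) = 2429/2500 ≈ 0.971600
step 3 [1.5y] swap r/2=491/29070: DF=(1 − 491/29070·(0.984500+0.971600))/(1+491/29070) = 9509/10000 ≈ 0.950900
step 4 [2y] swap r/2=663/38407: DF=(1 − 663/38407·(0.984500+0.971600+0.950900))/(1+663/38407) = 9337/10000 ≈ 0.933700
step 5 [2.5y] swap r/2=767/47640: DF=(1 − 767/47640·(0.984500+0.971600+0.950900+0.933700))/(1+767/47640) = 9233/10000 ≈ 0.923300
step 6 [3y] bond c/2=1/40: DF=(206967/200000 − 1/40·(0.984500+0.971600+0.950900+0.933700+0.923300))/(1+1/40) = 4467/5000 ≈ 0.893400
step 7 [3.5y] zero: DF = P = 8599/10000 ≈ 0.859900
step 8 [4y] swap r/2=1438/73735: DF=(1 − 1438/73735·(0.984500+0.971600+0.950900+0.933700+0.923300+0.893400+0.859900))/(1+1438/73735) = 4281/5000 ≈ 0.856200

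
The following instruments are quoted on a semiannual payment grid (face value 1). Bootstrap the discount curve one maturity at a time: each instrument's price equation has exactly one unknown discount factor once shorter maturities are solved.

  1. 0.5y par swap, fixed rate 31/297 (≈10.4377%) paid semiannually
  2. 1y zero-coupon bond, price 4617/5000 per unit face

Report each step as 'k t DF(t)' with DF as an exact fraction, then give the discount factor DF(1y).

step 1 [0.5y] swap r/2=31/594: DF=(1 − 31/594·(0))/(1+31/594) = 594/625 ≈ 0.950400
step 2 [1y] zero: DF = P = 4617/5000 ≈ 0.923400

1 1/2 594/625
2 1 4617/5000
DF(1y) = 4617/5000 ≈ 0.923400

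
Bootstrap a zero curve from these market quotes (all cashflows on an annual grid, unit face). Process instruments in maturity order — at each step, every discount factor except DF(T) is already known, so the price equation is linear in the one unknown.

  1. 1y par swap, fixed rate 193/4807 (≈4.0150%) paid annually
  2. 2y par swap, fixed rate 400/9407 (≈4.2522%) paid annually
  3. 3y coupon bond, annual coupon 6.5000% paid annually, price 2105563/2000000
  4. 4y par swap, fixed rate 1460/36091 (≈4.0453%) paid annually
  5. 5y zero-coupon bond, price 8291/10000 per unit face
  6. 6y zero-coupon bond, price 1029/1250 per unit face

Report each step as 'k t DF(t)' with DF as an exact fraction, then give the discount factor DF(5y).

1 1 4807/5000
2 2 23/25
3 3 8737/10000
4 4 427/500
5 5 8291/10000
6 6 1029/1250
DF(5y) = 8291/10000 ≈ 0.829100

step 1 [1y] swap r/1=193/4807: DF=(1 − 193/4807·(0))/(1+193/4807) = 4807/5000 ≈ 0.961400
step 2 [2y] swap r/1=400/9407: DF=(1 − 400/9407·(0.961400))/(1+400/9407) = 23/25 ≈ 0.920000
step 3 [3y] bond c/1=13/200: DF=(2105563/2000000 − 13/200·(0.961400+0.920000))/(1+13/200) = 8737/10000 ≈ 0.873700
step 4 [4y] swap r/1=1460/36091: DF=(1 − 1460/36091·(0.961400+0.920000+0.873700))/(1+1460/36091) = 427/500 ≈ 0.854000
step 5 [5y] zero: DF = P = 8291/10000 ≈ 0.829100
step 6 [6y] zero: DF = P = 1029/1250 ≈ 0.823200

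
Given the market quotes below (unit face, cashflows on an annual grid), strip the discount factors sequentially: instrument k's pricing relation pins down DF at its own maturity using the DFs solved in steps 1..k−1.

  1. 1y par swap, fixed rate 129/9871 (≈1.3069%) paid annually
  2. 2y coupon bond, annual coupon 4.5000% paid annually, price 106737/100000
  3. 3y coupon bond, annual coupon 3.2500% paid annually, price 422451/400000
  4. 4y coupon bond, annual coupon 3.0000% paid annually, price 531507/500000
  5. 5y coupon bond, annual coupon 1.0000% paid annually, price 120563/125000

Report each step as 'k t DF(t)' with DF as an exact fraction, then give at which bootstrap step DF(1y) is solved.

1 1 9871/10000
2 2 9789/10000
3 3 961/1000
4 4 2367/2500
5 5 4583/5000
DF(1y) is solved at step 1

step 1 [1y] swap r/1=129/9871: DF=(1 − 129/9871·(0))/(1+129/9871) = 9871/10000 ≈ 0.987100
step 2 [2y] bond c/1=9/200: DF=(106737/100000 − 9/200·(0.987100))/(1+9/200) = 9789/10000 ≈ 0.978900
step 3 [3y] bond c/1=13/400: DF=(422451/400000 − 13/400·(0.987100+0.978900))/(1+13/400) = 961/1000 ≈ 0.961000
step 4 [4y] bond c/1=3/100: DF=(531507/500000 − 3/100·(0.987100+0.978900+0.961000))/(1+3/100) = 2367/2500 ≈ 0.946800
step 5 [5y] bond c/1=1/100: DF=(120563/125000 − 1/100·(0.987100+0.978900+0.961000+0.946800))/(1+1/100) = 4583/5000 ≈ 0.916600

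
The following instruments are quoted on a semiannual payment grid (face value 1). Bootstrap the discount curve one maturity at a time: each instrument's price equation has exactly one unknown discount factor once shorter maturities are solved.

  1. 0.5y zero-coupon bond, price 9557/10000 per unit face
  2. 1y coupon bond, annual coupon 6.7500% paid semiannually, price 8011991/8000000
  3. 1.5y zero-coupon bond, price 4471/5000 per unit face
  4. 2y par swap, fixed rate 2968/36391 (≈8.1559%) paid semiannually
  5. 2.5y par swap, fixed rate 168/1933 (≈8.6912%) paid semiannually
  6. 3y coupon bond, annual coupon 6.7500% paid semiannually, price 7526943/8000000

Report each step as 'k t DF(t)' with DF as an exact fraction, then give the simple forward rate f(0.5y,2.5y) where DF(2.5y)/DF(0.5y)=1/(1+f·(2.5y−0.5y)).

1 1/2 9557/10000
2 1 586/625
3 3/2 4471/5000
4 2 2129/2500
5 5/2 2017/2500
6 3 153/200
f(0.5y,2.5y) = ((9557/10000)/(2017/2500) − 1)/(2) = 1489/16136 ≈ 9.2278%

step 1 [0.5y] zero: DF = P = 9557/10000 ≈ 0.955700
step 2 [1y] bond c/2=27/800: DF=(8011991/8000000 − 27/800·(0.955700))/(1+27/800) = 586/625 ≈ 0.937600
step 3 [1.5y] zero: DF = P = 4471/5000 ≈ 0.894200
step 4 [2y] swap r/2=1484/36391: DF=(1 − 1484/36391·(0.955700+0.937600+0.894200))/(1+1484/36391) = 2129/2500 ≈ 0.851600
step 5 [2.5y] swap r/2=84/1933: DF=(1 − 84/1933·(0.955700+0.937600+0.894200+0.851600))/(1+84/1933) = 2017/2500 ≈ 0.806800
step 6 [3y] bond c/2=27/800: DF=(7526943/8000000 − 27/800·(0.955700+0.937600+0.894200+0.851600+0.806800))/(1+27/800) = 153/200 ≈ 0.765000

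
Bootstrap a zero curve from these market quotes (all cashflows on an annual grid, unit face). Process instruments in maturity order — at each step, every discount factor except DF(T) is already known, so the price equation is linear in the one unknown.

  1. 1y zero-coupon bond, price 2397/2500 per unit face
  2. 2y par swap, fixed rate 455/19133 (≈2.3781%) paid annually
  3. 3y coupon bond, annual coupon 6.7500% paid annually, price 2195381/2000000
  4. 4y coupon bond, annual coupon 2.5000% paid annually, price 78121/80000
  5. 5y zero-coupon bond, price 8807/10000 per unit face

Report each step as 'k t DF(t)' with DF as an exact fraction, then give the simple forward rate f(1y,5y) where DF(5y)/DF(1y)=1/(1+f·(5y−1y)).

step 1 [1y] zero: DF = P = 2397/2500 ≈ 0.958800
step 2 [2y] swap r/1=455/19133: DF=(1 − 455/19133·(0.958800))/(1+455/19133) = 1909/2000 ≈ 0.954500
step 3 [3y] bond c/1=27/400: DF=(2195381/2000000 − 27/400·(0.958800+0.954500))/(1+27/400) = 9073/10000 ≈ 0.907300
step 4 [4y] bond c/1=1/40: DF=(78121/80000 − 1/40·(0.958800+0.954500+0.907300))/(1+1/40) = 8839/10000 ≈ 0.883900
step 5 [5y] zero: DF = P = 8807/10000 ≈ 0.880700

1 1 2397/2500
2 2 1909/2000
3 3 9073/10000
4 4 8839/10000
5 5 8807/10000
f(1y,5y) = ((2397/2500)/(8807/10000) − 1)/(4) = 781/35228 ≈ 2.2170%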